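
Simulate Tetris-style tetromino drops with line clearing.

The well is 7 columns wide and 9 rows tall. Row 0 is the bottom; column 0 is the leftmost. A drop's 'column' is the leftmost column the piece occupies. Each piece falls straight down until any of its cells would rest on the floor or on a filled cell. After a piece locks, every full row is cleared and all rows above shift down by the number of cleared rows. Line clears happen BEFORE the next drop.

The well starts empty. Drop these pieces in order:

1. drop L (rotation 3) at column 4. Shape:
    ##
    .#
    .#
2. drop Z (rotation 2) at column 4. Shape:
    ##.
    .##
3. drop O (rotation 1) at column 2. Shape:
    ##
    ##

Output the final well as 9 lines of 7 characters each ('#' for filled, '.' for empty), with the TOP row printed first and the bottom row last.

Drop 1: L rot3 at col 4 lands with bottom-row=0; cleared 0 line(s) (total 0); column heights now [0 0 0 0 3 3 0], max=3
Drop 2: Z rot2 at col 4 lands with bottom-row=3; cleared 0 line(s) (total 0); column heights now [0 0 0 0 5 5 4], max=5
Drop 3: O rot1 at col 2 lands with bottom-row=0; cleared 0 line(s) (total 0); column heights now [0 0 2 2 5 5 4], max=5

Answer: .......
.......
.......
.......
....##.
.....##
....##.
..##.#.
..##.#.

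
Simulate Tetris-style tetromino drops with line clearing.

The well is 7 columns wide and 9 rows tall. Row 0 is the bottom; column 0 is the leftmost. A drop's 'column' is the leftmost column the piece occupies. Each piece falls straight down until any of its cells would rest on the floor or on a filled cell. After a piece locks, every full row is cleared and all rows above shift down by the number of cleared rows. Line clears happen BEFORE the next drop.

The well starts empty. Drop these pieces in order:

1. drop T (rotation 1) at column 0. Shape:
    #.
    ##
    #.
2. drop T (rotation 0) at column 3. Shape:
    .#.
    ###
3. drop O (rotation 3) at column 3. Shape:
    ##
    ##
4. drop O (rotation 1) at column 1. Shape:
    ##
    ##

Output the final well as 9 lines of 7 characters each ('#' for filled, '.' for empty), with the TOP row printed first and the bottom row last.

Answer: .......
.......
.......
.......
.......
.####..
#####..
##..#..
#..###.

Derivation:
Drop 1: T rot1 at col 0 lands with bottom-row=0; cleared 0 line(s) (total 0); column heights now [3 2 0 0 0 0 0], max=3
Drop 2: T rot0 at col 3 lands with bottom-row=0; cleared 0 line(s) (total 0); column heights now [3 2 0 1 2 1 0], max=3
Drop 3: O rot3 at col 3 lands with bottom-row=2; cleared 0 line(s) (total 0); column heights now [3 2 0 4 4 1 0], max=4
Drop 4: O rot1 at col 1 lands with bottom-row=2; cleared 0 line(s) (total 0); column heights now [3 4 4 4 4 1 0], max=4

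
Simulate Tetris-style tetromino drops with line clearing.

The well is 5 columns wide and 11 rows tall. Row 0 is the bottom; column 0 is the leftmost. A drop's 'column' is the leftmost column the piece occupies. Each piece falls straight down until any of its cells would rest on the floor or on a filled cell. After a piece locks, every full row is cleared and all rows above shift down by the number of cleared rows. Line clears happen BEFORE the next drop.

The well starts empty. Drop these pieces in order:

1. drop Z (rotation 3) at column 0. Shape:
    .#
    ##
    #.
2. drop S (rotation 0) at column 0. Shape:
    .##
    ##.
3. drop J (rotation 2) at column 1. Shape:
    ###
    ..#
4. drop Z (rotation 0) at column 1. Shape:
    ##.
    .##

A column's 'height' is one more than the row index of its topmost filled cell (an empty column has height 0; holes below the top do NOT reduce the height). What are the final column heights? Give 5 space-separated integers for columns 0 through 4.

Drop 1: Z rot3 at col 0 lands with bottom-row=0; cleared 0 line(s) (total 0); column heights now [2 3 0 0 0], max=3
Drop 2: S rot0 at col 0 lands with bottom-row=3; cleared 0 line(s) (total 0); column heights now [4 5 5 0 0], max=5
Drop 3: J rot2 at col 1 lands with bottom-row=4; cleared 0 line(s) (total 0); column heights now [4 6 6 6 0], max=6
Drop 4: Z rot0 at col 1 lands with bottom-row=6; cleared 0 line(s) (total 0); column heights now [4 8 8 7 0], max=8

Answer: 4 8 8 7 0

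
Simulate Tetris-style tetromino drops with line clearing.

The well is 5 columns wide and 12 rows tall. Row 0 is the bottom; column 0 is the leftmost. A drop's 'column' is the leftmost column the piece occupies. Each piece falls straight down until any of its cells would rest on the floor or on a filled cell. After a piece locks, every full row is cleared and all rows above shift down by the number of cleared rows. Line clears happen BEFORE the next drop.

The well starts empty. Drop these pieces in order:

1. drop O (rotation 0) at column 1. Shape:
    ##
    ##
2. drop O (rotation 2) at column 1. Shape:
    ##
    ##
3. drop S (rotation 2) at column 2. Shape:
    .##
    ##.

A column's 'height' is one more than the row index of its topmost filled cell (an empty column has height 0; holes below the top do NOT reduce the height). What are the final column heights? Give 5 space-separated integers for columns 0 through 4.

Drop 1: O rot0 at col 1 lands with bottom-row=0; cleared 0 line(s) (total 0); column heights now [0 2 2 0 0], max=2
Drop 2: O rot2 at col 1 lands with bottom-row=2; cleared 0 line(s) (total 0); column heights now [0 4 4 0 0], max=4
Drop 3: S rot2 at col 2 lands with bottom-row=4; cleared 0 line(s) (total 0); column heights now [0 4 5 6 6], max=6

Answer: 0 4 5 6 6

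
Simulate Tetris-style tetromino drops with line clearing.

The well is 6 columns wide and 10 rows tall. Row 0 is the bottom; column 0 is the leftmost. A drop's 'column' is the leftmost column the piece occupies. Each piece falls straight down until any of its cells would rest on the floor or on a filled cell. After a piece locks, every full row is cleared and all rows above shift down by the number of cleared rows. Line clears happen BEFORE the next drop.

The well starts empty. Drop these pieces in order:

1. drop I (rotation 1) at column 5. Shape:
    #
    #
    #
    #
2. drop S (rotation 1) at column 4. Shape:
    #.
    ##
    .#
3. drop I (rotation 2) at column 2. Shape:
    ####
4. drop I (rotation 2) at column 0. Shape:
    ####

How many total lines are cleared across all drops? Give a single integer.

Drop 1: I rot1 at col 5 lands with bottom-row=0; cleared 0 line(s) (total 0); column heights now [0 0 0 0 0 4], max=4
Drop 2: S rot1 at col 4 lands with bottom-row=4; cleared 0 line(s) (total 0); column heights now [0 0 0 0 7 6], max=7
Drop 3: I rot2 at col 2 lands with bottom-row=7; cleared 0 line(s) (total 0); column heights now [0 0 8 8 8 8], max=8
Drop 4: I rot2 at col 0 lands with bottom-row=8; cleared 0 line(s) (total 0); column heights now [9 9 9 9 8 8], max=9

Answer: 0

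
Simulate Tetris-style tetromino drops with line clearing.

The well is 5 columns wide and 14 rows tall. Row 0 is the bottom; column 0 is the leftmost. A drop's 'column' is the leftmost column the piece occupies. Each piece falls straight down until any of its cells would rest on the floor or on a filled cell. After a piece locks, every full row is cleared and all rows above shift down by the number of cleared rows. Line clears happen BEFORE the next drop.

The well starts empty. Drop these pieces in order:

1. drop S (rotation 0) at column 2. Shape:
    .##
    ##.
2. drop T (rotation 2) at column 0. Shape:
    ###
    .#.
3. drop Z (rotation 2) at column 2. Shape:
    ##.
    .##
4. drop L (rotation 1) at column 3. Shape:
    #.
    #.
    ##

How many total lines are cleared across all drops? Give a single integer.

Answer: 1

Derivation:
Drop 1: S rot0 at col 2 lands with bottom-row=0; cleared 0 line(s) (total 0); column heights now [0 0 1 2 2], max=2
Drop 2: T rot2 at col 0 lands with bottom-row=0; cleared 1 line(s) (total 1); column heights now [0 1 1 1 0], max=1
Drop 3: Z rot2 at col 2 lands with bottom-row=1; cleared 0 line(s) (total 1); column heights now [0 1 3 3 2], max=3
Drop 4: L rot1 at col 3 lands with bottom-row=3; cleared 0 line(s) (total 1); column heights now [0 1 3 6 4], max=6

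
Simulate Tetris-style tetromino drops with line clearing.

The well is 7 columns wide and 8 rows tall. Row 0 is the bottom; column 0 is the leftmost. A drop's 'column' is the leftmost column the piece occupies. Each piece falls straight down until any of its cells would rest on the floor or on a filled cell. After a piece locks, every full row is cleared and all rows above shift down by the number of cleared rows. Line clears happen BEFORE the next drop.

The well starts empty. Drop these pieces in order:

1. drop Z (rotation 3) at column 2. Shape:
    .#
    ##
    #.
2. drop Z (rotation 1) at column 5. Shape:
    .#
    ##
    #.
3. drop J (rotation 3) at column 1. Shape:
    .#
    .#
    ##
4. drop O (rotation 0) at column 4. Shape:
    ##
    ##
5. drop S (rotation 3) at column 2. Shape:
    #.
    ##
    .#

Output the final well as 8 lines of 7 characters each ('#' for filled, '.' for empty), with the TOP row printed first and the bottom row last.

Answer: .......
..#....
..##...
..##...
..#.##.
.######
..##.##
..#..#.

Derivation:
Drop 1: Z rot3 at col 2 lands with bottom-row=0; cleared 0 line(s) (total 0); column heights now [0 0 2 3 0 0 0], max=3
Drop 2: Z rot1 at col 5 lands with bottom-row=0; cleared 0 line(s) (total 0); column heights now [0 0 2 3 0 2 3], max=3
Drop 3: J rot3 at col 1 lands with bottom-row=2; cleared 0 line(s) (total 0); column heights now [0 3 5 3 0 2 3], max=5
Drop 4: O rot0 at col 4 lands with bottom-row=2; cleared 0 line(s) (total 0); column heights now [0 3 5 3 4 4 3], max=5
Drop 5: S rot3 at col 2 lands with bottom-row=4; cleared 0 line(s) (total 0); column heights now [0 3 7 6 4 4 3], max=7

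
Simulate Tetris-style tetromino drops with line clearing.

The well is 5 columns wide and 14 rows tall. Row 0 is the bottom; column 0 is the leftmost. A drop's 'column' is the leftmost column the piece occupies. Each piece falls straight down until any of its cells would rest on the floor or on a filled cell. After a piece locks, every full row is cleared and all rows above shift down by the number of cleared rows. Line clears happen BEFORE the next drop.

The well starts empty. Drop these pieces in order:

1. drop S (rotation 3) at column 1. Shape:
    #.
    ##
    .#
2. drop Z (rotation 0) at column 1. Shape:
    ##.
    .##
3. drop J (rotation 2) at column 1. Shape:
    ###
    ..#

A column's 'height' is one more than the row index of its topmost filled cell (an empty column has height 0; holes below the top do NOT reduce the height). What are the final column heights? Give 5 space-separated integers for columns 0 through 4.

Drop 1: S rot3 at col 1 lands with bottom-row=0; cleared 0 line(s) (total 0); column heights now [0 3 2 0 0], max=3
Drop 2: Z rot0 at col 1 lands with bottom-row=2; cleared 0 line(s) (total 0); column heights now [0 4 4 3 0], max=4
Drop 3: J rot2 at col 1 lands with bottom-row=3; cleared 0 line(s) (total 0); column heights now [0 5 5 5 0], max=5

Answer: 0 5 5 5 0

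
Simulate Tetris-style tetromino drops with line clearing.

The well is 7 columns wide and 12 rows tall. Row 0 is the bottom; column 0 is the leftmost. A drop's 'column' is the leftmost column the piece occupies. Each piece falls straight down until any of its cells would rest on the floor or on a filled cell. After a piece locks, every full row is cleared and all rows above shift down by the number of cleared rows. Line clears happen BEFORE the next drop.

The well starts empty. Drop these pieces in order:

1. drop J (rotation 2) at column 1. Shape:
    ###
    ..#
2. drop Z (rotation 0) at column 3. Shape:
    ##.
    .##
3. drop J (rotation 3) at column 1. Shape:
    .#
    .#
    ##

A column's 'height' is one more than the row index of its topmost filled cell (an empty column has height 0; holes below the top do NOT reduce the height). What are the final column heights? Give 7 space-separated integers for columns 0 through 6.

Answer: 0 3 5 3 3 2 0

Derivation:
Drop 1: J rot2 at col 1 lands with bottom-row=0; cleared 0 line(s) (total 0); column heights now [0 2 2 2 0 0 0], max=2
Drop 2: Z rot0 at col 3 lands with bottom-row=1; cleared 0 line(s) (total 0); column heights now [0 2 2 3 3 2 0], max=3
Drop 3: J rot3 at col 1 lands with bottom-row=2; cleared 0 line(s) (total 0); column heights now [0 3 5 3 3 2 0], max=5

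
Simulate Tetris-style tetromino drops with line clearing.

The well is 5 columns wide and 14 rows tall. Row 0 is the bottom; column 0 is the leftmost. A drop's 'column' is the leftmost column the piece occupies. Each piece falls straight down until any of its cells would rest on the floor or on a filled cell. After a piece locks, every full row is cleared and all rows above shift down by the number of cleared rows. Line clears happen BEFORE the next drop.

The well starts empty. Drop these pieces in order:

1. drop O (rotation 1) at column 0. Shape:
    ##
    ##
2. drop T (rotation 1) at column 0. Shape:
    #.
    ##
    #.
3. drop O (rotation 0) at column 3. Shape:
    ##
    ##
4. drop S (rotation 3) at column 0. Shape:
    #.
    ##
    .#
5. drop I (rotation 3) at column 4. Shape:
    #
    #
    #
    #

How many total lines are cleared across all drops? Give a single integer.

Answer: 0

Derivation:
Drop 1: O rot1 at col 0 lands with bottom-row=0; cleared 0 line(s) (total 0); column heights now [2 2 0 0 0], max=2
Drop 2: T rot1 at col 0 lands with bottom-row=2; cleared 0 line(s) (total 0); column heights now [5 4 0 0 0], max=5
Drop 3: O rot0 at col 3 lands with bottom-row=0; cleared 0 line(s) (total 0); column heights now [5 4 0 2 2], max=5
Drop 4: S rot3 at col 0 lands with bottom-row=4; cleared 0 line(s) (total 0); column heights now [7 6 0 2 2], max=7
Drop 5: I rot3 at col 4 lands with bottom-row=2; cleared 0 line(s) (total 0); column heights now [7 6 0 2 6], max=7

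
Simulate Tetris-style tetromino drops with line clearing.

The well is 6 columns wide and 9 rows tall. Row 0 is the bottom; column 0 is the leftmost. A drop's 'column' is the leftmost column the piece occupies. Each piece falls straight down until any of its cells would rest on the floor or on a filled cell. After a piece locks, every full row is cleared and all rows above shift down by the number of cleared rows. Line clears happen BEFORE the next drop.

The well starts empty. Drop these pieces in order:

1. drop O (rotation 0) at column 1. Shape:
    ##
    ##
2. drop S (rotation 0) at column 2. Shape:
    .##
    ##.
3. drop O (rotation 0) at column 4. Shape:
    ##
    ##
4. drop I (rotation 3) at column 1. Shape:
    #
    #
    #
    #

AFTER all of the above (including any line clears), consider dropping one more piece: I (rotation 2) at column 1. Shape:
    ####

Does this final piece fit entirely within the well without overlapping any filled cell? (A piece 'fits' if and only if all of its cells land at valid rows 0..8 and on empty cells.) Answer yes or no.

Drop 1: O rot0 at col 1 lands with bottom-row=0; cleared 0 line(s) (total 0); column heights now [0 2 2 0 0 0], max=2
Drop 2: S rot0 at col 2 lands with bottom-row=2; cleared 0 line(s) (total 0); column heights now [0 2 3 4 4 0], max=4
Drop 3: O rot0 at col 4 lands with bottom-row=4; cleared 0 line(s) (total 0); column heights now [0 2 3 4 6 6], max=6
Drop 4: I rot3 at col 1 lands with bottom-row=2; cleared 0 line(s) (total 0); column heights now [0 6 3 4 6 6], max=6
Test piece I rot2 at col 1 (width 4): heights before test = [0 6 3 4 6 6]; fits = True

Answer: yes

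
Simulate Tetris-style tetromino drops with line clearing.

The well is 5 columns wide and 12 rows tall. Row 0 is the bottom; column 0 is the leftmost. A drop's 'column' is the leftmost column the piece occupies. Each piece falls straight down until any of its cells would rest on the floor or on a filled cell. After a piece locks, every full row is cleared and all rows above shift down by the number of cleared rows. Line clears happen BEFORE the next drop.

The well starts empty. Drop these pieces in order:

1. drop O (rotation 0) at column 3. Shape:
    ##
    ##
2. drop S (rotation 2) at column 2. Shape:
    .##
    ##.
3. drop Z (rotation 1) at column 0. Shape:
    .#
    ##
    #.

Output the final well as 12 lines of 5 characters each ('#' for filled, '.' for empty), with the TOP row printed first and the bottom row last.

Answer: .....
.....
.....
.....
.....
.....
.....
.....
...##
.###.
##.##
#..##

Derivation:
Drop 1: O rot0 at col 3 lands with bottom-row=0; cleared 0 line(s) (total 0); column heights now [0 0 0 2 2], max=2
Drop 2: S rot2 at col 2 lands with bottom-row=2; cleared 0 line(s) (total 0); column heights now [0 0 3 4 4], max=4
Drop 3: Z rot1 at col 0 lands with bottom-row=0; cleared 0 line(s) (total 0); column heights now [2 3 3 4 4], max=4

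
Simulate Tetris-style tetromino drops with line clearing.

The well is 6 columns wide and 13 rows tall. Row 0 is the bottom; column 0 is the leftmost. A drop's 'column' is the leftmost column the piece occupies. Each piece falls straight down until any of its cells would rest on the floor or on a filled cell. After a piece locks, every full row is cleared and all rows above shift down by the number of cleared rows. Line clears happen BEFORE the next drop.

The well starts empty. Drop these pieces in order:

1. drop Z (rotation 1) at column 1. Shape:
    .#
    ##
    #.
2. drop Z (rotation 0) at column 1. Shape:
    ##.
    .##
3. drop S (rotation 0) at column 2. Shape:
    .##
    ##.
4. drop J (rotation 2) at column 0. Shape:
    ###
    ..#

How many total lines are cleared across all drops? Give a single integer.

Answer: 0

Derivation:
Drop 1: Z rot1 at col 1 lands with bottom-row=0; cleared 0 line(s) (total 0); column heights now [0 2 3 0 0 0], max=3
Drop 2: Z rot0 at col 1 lands with bottom-row=3; cleared 0 line(s) (total 0); column heights now [0 5 5 4 0 0], max=5
Drop 3: S rot0 at col 2 lands with bottom-row=5; cleared 0 line(s) (total 0); column heights now [0 5 6 7 7 0], max=7
Drop 4: J rot2 at col 0 lands with bottom-row=6; cleared 0 line(s) (total 0); column heights now [8 8 8 7 7 0], max=8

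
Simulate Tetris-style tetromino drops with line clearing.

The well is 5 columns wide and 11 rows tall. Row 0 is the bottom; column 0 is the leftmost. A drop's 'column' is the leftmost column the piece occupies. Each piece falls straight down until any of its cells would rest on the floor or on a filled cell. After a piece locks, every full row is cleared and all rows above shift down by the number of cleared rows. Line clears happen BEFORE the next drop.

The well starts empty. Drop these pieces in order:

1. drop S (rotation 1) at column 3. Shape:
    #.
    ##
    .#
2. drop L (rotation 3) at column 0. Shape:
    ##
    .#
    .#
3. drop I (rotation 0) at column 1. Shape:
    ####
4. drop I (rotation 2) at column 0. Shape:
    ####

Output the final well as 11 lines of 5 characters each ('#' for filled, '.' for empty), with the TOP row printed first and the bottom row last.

Answer: .....
.....
.....
.....
.....
.....
####.
.####
##.#.
.#.##
.#..#

Derivation:
Drop 1: S rot1 at col 3 lands with bottom-row=0; cleared 0 line(s) (total 0); column heights now [0 0 0 3 2], max=3
Drop 2: L rot3 at col 0 lands with bottom-row=0; cleared 0 line(s) (total 0); column heights now [3 3 0 3 2], max=3
Drop 3: I rot0 at col 1 lands with bottom-row=3; cleared 0 line(s) (total 0); column heights now [3 4 4 4 4], max=4
Drop 4: I rot2 at col 0 lands with bottom-row=4; cleared 0 line(s) (total 0); column heights now [5 5 5 5 4], max=5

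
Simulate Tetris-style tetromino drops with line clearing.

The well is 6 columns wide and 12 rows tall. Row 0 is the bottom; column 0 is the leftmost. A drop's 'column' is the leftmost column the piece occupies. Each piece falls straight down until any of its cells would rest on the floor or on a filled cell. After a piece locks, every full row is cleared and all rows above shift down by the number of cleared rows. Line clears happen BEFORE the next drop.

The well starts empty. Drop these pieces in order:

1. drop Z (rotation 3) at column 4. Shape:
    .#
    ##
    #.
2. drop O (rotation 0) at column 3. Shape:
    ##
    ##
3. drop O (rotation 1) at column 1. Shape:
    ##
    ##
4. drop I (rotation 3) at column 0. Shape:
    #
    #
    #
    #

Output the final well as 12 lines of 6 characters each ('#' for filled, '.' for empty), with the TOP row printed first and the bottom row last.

Answer: ......
......
......
......
......
......
......
......
#..##.
#..###
###.##
###.#.

Derivation:
Drop 1: Z rot3 at col 4 lands with bottom-row=0; cleared 0 line(s) (total 0); column heights now [0 0 0 0 2 3], max=3
Drop 2: O rot0 at col 3 lands with bottom-row=2; cleared 0 line(s) (total 0); column heights now [0 0 0 4 4 3], max=4
Drop 3: O rot1 at col 1 lands with bottom-row=0; cleared 0 line(s) (total 0); column heights now [0 2 2 4 4 3], max=4
Drop 4: I rot3 at col 0 lands with bottom-row=0; cleared 0 line(s) (total 0); column heights now [4 2 2 4 4 3], max=4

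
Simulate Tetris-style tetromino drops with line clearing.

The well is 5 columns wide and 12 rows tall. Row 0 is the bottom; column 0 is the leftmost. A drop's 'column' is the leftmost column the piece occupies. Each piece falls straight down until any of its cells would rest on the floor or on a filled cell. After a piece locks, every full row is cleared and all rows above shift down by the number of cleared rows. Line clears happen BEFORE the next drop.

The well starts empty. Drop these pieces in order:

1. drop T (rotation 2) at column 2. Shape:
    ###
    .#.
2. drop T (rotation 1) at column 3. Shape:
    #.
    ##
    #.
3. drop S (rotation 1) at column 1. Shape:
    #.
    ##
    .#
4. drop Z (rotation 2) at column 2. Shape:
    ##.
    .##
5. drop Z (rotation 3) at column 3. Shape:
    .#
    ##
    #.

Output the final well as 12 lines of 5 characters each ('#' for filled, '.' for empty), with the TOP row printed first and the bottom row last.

Drop 1: T rot2 at col 2 lands with bottom-row=0; cleared 0 line(s) (total 0); column heights now [0 0 2 2 2], max=2
Drop 2: T rot1 at col 3 lands with bottom-row=2; cleared 0 line(s) (total 0); column heights now [0 0 2 5 4], max=5
Drop 3: S rot1 at col 1 lands with bottom-row=2; cleared 0 line(s) (total 0); column heights now [0 5 4 5 4], max=5
Drop 4: Z rot2 at col 2 lands with bottom-row=5; cleared 0 line(s) (total 0); column heights now [0 5 7 7 6], max=7
Drop 5: Z rot3 at col 3 lands with bottom-row=7; cleared 0 line(s) (total 0); column heights now [0 5 7 9 10], max=10

Answer: .....
.....
....#
...##
...#.
..##.
...##
.#.#.
.####
..##.
..###
...#.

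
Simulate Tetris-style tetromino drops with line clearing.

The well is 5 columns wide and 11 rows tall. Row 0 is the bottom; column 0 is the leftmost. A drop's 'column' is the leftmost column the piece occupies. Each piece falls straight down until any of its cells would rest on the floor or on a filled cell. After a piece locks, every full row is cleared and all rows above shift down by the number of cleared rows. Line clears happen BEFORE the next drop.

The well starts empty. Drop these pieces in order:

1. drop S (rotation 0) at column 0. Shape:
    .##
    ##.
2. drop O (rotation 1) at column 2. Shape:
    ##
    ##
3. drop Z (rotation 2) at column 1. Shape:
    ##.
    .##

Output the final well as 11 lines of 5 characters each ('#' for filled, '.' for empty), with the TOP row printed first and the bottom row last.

Drop 1: S rot0 at col 0 lands with bottom-row=0; cleared 0 line(s) (total 0); column heights now [1 2 2 0 0], max=2
Drop 2: O rot1 at col 2 lands with bottom-row=2; cleared 0 line(s) (total 0); column heights now [1 2 4 4 0], max=4
Drop 3: Z rot2 at col 1 lands with bottom-row=4; cleared 0 line(s) (total 0); column heights now [1 6 6 5 0], max=6

Answer: .....
.....
.....
.....
.....
.##..
..##.
..##.
..##.
.##..
##...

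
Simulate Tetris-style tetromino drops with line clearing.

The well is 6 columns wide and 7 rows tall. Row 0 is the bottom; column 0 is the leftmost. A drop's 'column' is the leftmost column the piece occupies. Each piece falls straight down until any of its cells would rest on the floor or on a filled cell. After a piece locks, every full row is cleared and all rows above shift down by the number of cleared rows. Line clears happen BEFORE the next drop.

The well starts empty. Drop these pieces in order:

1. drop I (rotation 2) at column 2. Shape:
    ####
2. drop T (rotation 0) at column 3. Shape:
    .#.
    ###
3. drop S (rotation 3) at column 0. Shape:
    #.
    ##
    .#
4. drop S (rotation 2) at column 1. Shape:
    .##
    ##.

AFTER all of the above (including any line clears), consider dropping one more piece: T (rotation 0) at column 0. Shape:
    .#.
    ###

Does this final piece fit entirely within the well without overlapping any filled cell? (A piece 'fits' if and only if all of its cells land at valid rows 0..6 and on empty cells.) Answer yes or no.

Answer: yes

Derivation:
Drop 1: I rot2 at col 2 lands with bottom-row=0; cleared 0 line(s) (total 0); column heights now [0 0 1 1 1 1], max=1
Drop 2: T rot0 at col 3 lands with bottom-row=1; cleared 0 line(s) (total 0); column heights now [0 0 1 2 3 2], max=3
Drop 3: S rot3 at col 0 lands with bottom-row=0; cleared 0 line(s) (total 0); column heights now [3 2 1 2 3 2], max=3
Drop 4: S rot2 at col 1 lands with bottom-row=2; cleared 0 line(s) (total 0); column heights now [3 3 4 4 3 2], max=4
Test piece T rot0 at col 0 (width 3): heights before test = [3 3 4 4 3 2]; fits = True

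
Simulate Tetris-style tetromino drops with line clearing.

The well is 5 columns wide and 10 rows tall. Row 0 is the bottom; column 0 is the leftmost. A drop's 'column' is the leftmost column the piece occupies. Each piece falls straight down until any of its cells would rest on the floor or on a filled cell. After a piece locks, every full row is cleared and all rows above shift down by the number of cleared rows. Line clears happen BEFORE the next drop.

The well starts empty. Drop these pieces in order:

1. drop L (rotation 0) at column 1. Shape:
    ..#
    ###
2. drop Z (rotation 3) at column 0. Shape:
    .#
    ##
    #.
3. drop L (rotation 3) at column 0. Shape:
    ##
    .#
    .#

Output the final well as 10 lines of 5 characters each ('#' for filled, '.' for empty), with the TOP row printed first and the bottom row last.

Drop 1: L rot0 at col 1 lands with bottom-row=0; cleared 0 line(s) (total 0); column heights now [0 1 1 2 0], max=2
Drop 2: Z rot3 at col 0 lands with bottom-row=0; cleared 0 line(s) (total 0); column heights now [2 3 1 2 0], max=3
Drop 3: L rot3 at col 0 lands with bottom-row=3; cleared 0 line(s) (total 0); column heights now [6 6 1 2 0], max=6

Answer: .....
.....
.....
.....
##...
.#...
.#...
.#...
##.#.
####.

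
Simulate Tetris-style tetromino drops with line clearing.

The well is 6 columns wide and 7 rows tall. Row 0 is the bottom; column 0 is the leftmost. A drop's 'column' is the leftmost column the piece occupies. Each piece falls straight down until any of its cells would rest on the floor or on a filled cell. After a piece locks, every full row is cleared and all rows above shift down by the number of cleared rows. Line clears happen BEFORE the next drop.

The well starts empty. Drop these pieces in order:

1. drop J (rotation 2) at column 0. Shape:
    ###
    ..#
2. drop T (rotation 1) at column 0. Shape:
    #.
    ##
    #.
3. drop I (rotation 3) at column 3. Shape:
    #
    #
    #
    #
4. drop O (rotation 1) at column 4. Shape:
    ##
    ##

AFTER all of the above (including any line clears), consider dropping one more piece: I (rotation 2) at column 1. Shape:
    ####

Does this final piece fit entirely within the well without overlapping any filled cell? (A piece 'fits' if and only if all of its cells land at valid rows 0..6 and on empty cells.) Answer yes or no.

Drop 1: J rot2 at col 0 lands with bottom-row=0; cleared 0 line(s) (total 0); column heights now [2 2 2 0 0 0], max=2
Drop 2: T rot1 at col 0 lands with bottom-row=2; cleared 0 line(s) (total 0); column heights now [5 4 2 0 0 0], max=5
Drop 3: I rot3 at col 3 lands with bottom-row=0; cleared 0 line(s) (total 0); column heights now [5 4 2 4 0 0], max=5
Drop 4: O rot1 at col 4 lands with bottom-row=0; cleared 1 line(s) (total 1); column heights now [4 3 1 3 1 1], max=4
Test piece I rot2 at col 1 (width 4): heights before test = [4 3 1 3 1 1]; fits = True

Answer: yes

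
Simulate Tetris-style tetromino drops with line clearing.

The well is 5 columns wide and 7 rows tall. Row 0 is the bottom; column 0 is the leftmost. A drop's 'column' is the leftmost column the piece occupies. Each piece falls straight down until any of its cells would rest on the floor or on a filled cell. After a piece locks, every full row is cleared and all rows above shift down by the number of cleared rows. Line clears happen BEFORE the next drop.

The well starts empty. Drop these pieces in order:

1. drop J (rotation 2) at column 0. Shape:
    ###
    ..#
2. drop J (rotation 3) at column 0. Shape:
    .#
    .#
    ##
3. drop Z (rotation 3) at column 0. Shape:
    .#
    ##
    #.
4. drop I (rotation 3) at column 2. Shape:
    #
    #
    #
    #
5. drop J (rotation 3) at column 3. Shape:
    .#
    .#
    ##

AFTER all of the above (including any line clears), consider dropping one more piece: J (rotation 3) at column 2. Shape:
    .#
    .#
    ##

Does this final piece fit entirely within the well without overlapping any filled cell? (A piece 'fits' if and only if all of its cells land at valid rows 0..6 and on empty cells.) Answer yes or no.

Answer: no

Derivation:
Drop 1: J rot2 at col 0 lands with bottom-row=0; cleared 0 line(s) (total 0); column heights now [2 2 2 0 0], max=2
Drop 2: J rot3 at col 0 lands with bottom-row=2; cleared 0 line(s) (total 0); column heights now [3 5 2 0 0], max=5
Drop 3: Z rot3 at col 0 lands with bottom-row=4; cleared 0 line(s) (total 0); column heights now [6 7 2 0 0], max=7
Drop 4: I rot3 at col 2 lands with bottom-row=2; cleared 0 line(s) (total 0); column heights now [6 7 6 0 0], max=7
Drop 5: J rot3 at col 3 lands with bottom-row=0; cleared 0 line(s) (total 0); column heights now [6 7 6 1 3], max=7
Test piece J rot3 at col 2 (width 2): heights before test = [6 7 6 1 3]; fits = False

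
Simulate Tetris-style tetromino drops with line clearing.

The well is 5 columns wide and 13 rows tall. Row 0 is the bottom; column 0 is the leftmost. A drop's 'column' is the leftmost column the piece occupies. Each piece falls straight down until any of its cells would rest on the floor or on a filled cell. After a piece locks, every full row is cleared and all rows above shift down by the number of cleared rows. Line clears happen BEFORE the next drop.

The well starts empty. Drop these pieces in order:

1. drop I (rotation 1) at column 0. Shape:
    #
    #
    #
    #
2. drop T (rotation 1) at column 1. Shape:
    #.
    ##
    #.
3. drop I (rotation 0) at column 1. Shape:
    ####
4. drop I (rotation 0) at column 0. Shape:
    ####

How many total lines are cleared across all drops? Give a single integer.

Answer: 1

Derivation:
Drop 1: I rot1 at col 0 lands with bottom-row=0; cleared 0 line(s) (total 0); column heights now [4 0 0 0 0], max=4
Drop 2: T rot1 at col 1 lands with bottom-row=0; cleared 0 line(s) (total 0); column heights now [4 3 2 0 0], max=4
Drop 3: I rot0 at col 1 lands with bottom-row=3; cleared 1 line(s) (total 1); column heights now [3 3 2 0 0], max=3
Drop 4: I rot0 at col 0 lands with bottom-row=3; cleared 0 line(s) (total 1); column heights now [4 4 4 4 0], max=4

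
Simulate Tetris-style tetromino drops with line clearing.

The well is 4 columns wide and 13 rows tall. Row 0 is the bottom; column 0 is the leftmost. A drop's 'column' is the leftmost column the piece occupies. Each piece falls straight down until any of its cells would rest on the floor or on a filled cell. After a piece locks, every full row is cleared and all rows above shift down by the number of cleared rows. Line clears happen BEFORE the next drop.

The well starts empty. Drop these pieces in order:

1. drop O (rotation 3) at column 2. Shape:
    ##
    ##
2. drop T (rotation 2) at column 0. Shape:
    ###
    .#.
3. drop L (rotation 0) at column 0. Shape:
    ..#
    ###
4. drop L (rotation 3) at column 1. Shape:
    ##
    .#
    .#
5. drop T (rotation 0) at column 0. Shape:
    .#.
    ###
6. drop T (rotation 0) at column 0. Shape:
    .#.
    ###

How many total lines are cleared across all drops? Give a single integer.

Drop 1: O rot3 at col 2 lands with bottom-row=0; cleared 0 line(s) (total 0); column heights now [0 0 2 2], max=2
Drop 2: T rot2 at col 0 lands with bottom-row=1; cleared 0 line(s) (total 0); column heights now [3 3 3 2], max=3
Drop 3: L rot0 at col 0 lands with bottom-row=3; cleared 0 line(s) (total 0); column heights now [4 4 5 2], max=5
Drop 4: L rot3 at col 1 lands with bottom-row=5; cleared 0 line(s) (total 0); column heights now [4 8 8 2], max=8
Drop 5: T rot0 at col 0 lands with bottom-row=8; cleared 0 line(s) (total 0); column heights now [9 10 9 2], max=10
Drop 6: T rot0 at col 0 lands with bottom-row=10; cleared 0 line(s) (total 0); column heights now [11 12 11 2], max=12

Answer: 0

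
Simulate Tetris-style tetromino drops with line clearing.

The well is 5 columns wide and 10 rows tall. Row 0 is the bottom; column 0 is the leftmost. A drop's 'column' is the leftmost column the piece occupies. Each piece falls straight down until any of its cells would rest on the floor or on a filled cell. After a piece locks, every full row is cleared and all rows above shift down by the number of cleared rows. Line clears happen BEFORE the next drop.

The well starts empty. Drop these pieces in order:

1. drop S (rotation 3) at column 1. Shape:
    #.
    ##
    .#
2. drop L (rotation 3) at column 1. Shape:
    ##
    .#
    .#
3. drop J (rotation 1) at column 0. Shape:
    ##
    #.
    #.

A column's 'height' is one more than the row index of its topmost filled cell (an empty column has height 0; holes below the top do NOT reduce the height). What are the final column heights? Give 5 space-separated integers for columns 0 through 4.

Answer: 6 6 5 0 0

Derivation:
Drop 1: S rot3 at col 1 lands with bottom-row=0; cleared 0 line(s) (total 0); column heights now [0 3 2 0 0], max=3
Drop 2: L rot3 at col 1 lands with bottom-row=2; cleared 0 line(s) (total 0); column heights now [0 5 5 0 0], max=5
Drop 3: J rot1 at col 0 lands with bottom-row=3; cleared 0 line(s) (total 0); column heights now [6 6 5 0 0], max=6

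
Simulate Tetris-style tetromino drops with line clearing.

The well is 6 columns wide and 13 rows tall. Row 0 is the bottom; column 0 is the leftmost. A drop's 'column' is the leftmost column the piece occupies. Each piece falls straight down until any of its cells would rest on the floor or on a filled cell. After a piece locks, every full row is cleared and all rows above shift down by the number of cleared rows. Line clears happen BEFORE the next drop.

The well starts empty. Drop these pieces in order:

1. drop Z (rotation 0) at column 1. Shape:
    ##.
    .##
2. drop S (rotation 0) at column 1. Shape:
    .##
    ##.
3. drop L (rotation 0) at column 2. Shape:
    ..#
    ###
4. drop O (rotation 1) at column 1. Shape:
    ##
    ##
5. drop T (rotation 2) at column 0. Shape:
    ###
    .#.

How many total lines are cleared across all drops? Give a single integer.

Drop 1: Z rot0 at col 1 lands with bottom-row=0; cleared 0 line(s) (total 0); column heights now [0 2 2 1 0 0], max=2
Drop 2: S rot0 at col 1 lands with bottom-row=2; cleared 0 line(s) (total 0); column heights now [0 3 4 4 0 0], max=4
Drop 3: L rot0 at col 2 lands with bottom-row=4; cleared 0 line(s) (total 0); column heights now [0 3 5 5 6 0], max=6
Drop 4: O rot1 at col 1 lands with bottom-row=5; cleared 0 line(s) (total 0); column heights now [0 7 7 5 6 0], max=7
Drop 5: T rot2 at col 0 lands with bottom-row=7; cleared 0 line(s) (total 0); column heights now [9 9 9 5 6 0], max=9

Answer: 0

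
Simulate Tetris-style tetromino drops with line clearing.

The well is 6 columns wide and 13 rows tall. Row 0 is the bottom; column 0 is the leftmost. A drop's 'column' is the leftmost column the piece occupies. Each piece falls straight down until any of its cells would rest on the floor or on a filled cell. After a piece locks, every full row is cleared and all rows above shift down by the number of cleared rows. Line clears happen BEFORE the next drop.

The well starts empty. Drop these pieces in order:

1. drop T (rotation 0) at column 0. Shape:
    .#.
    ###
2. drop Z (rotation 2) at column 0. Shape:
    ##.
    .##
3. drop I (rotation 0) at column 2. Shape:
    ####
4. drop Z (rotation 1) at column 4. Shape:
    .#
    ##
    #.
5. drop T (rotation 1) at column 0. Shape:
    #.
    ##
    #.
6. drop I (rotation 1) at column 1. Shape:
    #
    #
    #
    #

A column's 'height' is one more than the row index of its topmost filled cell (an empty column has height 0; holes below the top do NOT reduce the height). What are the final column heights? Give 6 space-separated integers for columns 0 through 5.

Answer: 5 8 3 0 2 3

Derivation:
Drop 1: T rot0 at col 0 lands with bottom-row=0; cleared 0 line(s) (total 0); column heights now [1 2 1 0 0 0], max=2
Drop 2: Z rot2 at col 0 lands with bottom-row=2; cleared 0 line(s) (total 0); column heights now [4 4 3 0 0 0], max=4
Drop 3: I rot0 at col 2 lands with bottom-row=3; cleared 1 line(s) (total 1); column heights now [1 3 3 0 0 0], max=3
Drop 4: Z rot1 at col 4 lands with bottom-row=0; cleared 0 line(s) (total 1); column heights now [1 3 3 0 2 3], max=3
Drop 5: T rot1 at col 0 lands with bottom-row=2; cleared 0 line(s) (total 1); column heights now [5 4 3 0 2 3], max=5
Drop 6: I rot1 at col 1 lands with bottom-row=4; cleared 0 line(s) (total 1); column heights now [5 8 3 0 2 3], max=8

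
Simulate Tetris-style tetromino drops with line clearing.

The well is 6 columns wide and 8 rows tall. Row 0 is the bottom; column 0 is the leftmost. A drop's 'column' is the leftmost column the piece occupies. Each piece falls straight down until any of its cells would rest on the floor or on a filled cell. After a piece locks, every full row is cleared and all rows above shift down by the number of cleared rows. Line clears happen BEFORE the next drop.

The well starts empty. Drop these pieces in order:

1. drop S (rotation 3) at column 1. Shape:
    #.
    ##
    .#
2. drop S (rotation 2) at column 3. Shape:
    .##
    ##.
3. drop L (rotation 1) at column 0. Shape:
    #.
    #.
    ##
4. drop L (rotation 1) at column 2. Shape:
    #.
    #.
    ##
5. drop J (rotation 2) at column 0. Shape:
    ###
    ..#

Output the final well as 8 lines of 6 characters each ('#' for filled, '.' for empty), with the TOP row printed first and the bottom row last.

Answer: ......
###...
#.#...
#.#...
###...
.###..
.##.##
..###.

Derivation:
Drop 1: S rot3 at col 1 lands with bottom-row=0; cleared 0 line(s) (total 0); column heights now [0 3 2 0 0 0], max=3
Drop 2: S rot2 at col 3 lands with bottom-row=0; cleared 0 line(s) (total 0); column heights now [0 3 2 1 2 2], max=3
Drop 3: L rot1 at col 0 lands with bottom-row=3; cleared 0 line(s) (total 0); column heights now [6 4 2 1 2 2], max=6
Drop 4: L rot1 at col 2 lands with bottom-row=2; cleared 0 line(s) (total 0); column heights now [6 4 5 3 2 2], max=6
Drop 5: J rot2 at col 0 lands with bottom-row=5; cleared 0 line(s) (total 0); column heights now [7 7 7 3 2 2], max=7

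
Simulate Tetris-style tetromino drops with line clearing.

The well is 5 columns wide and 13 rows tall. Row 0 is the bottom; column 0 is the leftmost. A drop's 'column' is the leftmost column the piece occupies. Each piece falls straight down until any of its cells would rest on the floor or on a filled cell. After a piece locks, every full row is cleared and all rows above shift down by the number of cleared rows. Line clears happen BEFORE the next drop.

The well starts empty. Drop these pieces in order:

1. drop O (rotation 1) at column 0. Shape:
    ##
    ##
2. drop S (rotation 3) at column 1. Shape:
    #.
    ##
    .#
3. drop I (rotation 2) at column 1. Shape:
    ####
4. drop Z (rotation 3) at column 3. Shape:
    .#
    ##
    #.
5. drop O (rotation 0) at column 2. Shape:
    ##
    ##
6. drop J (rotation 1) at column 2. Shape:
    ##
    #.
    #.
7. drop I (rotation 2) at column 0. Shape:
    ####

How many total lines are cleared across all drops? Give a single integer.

Answer: 0

Derivation:
Drop 1: O rot1 at col 0 lands with bottom-row=0; cleared 0 line(s) (total 0); column heights now [2 2 0 0 0], max=2
Drop 2: S rot3 at col 1 lands with bottom-row=1; cleared 0 line(s) (total 0); column heights now [2 4 3 0 0], max=4
Drop 3: I rot2 at col 1 lands with bottom-row=4; cleared 0 line(s) (total 0); column heights now [2 5 5 5 5], max=5
Drop 4: Z rot3 at col 3 lands with bottom-row=5; cleared 0 line(s) (total 0); column heights now [2 5 5 7 8], max=8
Drop 5: O rot0 at col 2 lands with bottom-row=7; cleared 0 line(s) (total 0); column heights now [2 5 9 9 8], max=9
Drop 6: J rot1 at col 2 lands with bottom-row=9; cleared 0 line(s) (total 0); column heights now [2 5 12 12 8], max=12
Drop 7: I rot2 at col 0 lands with bottom-row=12; cleared 0 line(s) (total 0); column heights now [13 13 13 13 8], max=13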